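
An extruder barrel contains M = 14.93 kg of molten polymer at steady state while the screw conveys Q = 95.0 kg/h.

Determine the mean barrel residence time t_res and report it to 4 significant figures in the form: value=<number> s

value=565.8 s

Convert throughput: Q = 95.0 kg/h = 95.0/3600 = 0.0263889 kg/s
t_res = M / Q_s = 14.93 / 0.0263889 = 565.768 s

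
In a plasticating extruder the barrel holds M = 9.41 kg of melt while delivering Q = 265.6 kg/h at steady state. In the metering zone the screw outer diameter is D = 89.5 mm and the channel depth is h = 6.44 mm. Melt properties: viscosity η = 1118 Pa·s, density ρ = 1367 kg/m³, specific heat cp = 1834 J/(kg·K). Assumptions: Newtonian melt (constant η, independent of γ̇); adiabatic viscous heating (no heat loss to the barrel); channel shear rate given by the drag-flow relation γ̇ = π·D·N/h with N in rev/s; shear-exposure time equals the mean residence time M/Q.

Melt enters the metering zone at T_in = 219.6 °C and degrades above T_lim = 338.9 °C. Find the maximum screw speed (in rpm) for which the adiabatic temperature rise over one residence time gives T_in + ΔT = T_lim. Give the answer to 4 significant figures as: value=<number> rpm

value=62.94 rpm

Q_s = Q / 3600 = 265.6 / 3600 = 0.0737778 kg/s
t_res = M / Q_s = 9.41 / 0.0737778 = 127.545 s
Convert to metres: D = 0.0895 m, h = 0.00644 m
ΔT_a = T_lim − T_in = 338.9 °C − 219.6 °C = 119.3 K
γ̇_max² = ΔT_a·ρ·cp / (η·t_res) = [119.3 × 1367 × 1834] / [1118 × 127.545] = 2097.5 s⁻²
γ̇_max = sqrt(2097.5) = 45.7985 s⁻¹
N_max = γ̇_max·h / (π·D) = 45.7985 · 0.00644 / (π · 0.0895) = 1.04897 rev/s = 62.9384 rpm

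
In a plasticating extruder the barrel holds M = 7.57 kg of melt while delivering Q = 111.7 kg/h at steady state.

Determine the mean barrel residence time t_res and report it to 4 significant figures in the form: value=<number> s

Convert throughput: Q = 111.7 kg/h = 111.7/3600 = 0.0310278 kg/s
t_res = M / Q_s = 7.57 / 0.0310278 = 243.975 s

value=244.0 s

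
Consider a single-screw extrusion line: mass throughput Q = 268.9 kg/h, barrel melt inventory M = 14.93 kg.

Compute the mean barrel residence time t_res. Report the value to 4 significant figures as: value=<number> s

value=199.9 s

Throughput in SI: Q_s = 268.9 kg/h ÷ 3600 s/h = 0.0746944 kg/s
Mean residence time: t_res = M/Q_s = 14.93 kg / 0.0746944 kg/s = 199.881 s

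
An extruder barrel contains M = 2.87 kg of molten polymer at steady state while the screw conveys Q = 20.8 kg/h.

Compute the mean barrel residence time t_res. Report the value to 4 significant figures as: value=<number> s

Convert throughput: Q = 20.8 kg/h = 20.8/3600 = 0.00577778 kg/s
t_res = M / Q_s = 2.87 ÷ 0.00577778 = 496.731 s

value=496.7 s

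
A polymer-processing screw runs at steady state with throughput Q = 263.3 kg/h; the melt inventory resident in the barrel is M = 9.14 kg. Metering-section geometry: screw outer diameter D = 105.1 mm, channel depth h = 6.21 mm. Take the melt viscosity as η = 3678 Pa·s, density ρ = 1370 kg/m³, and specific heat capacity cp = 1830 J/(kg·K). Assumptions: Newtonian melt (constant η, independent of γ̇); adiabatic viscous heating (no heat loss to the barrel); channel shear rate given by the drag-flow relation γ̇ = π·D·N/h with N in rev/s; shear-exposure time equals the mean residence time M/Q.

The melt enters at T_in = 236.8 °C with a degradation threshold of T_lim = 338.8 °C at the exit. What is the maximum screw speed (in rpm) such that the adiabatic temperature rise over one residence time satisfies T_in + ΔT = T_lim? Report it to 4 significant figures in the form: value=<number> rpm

value=26.62 rpm

Q_s = Q / 3600 = 263.3 / 3600 = 0.0731389 kg/s
Mean residence time: t_res = M/Q_s = 9.14 kg / 0.0731389 kg/s = 124.968 s
D = 105.1 mm = 0.1051 m;  h = 6.21 mm = 0.00621 m
ΔT_a = T_lim − T_in = 338.8 °C − 236.8 °C = 102 K
γ̇_max² = ΔT_a·ρ·cp/(η·t_res) = 102·1370·1830/(3678·124.968) = 556.368 s⁻²
γ̇_max = √556.368 = 23.5875 s⁻¹
N_max = γ̇_max·h / (π·D) = 23.5875 · 0.00621 / (π · 0.1051) = 0.443629 rev/s = 26.6178 rpm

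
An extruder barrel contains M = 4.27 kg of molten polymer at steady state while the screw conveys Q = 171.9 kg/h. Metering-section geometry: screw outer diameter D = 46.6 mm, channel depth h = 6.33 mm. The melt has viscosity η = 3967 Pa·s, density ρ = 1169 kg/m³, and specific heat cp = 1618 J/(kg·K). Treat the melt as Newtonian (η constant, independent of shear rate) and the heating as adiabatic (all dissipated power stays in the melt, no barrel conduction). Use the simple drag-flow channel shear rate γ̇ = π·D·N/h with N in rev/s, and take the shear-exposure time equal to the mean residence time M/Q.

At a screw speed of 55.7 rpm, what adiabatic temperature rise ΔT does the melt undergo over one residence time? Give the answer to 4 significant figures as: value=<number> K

Throughput in SI: Q_s = 171.9 kg/h ÷ 3600 s/h = 0.04775 kg/s
Mean residence time: t_res = M/Q_s = 4.27 kg / 0.04775 kg/s = 89.4241 s
D = 46.6 mm = 0.0466 m;  h = 6.33 mm = 0.00633 m;  N = 55.7 rpm / 60 = 0.928333 rev/s
Shear rate: γ̇ = πDN/h = π·0.0466·0.928333/0.00633 = 21.4702 s⁻¹
ΔT = η·γ̇²·t_res/(ρ·cp) = [3967 × 21.4702² × 89.4241] / [1169 × 1618] = 86.4561 K

value=86.46 K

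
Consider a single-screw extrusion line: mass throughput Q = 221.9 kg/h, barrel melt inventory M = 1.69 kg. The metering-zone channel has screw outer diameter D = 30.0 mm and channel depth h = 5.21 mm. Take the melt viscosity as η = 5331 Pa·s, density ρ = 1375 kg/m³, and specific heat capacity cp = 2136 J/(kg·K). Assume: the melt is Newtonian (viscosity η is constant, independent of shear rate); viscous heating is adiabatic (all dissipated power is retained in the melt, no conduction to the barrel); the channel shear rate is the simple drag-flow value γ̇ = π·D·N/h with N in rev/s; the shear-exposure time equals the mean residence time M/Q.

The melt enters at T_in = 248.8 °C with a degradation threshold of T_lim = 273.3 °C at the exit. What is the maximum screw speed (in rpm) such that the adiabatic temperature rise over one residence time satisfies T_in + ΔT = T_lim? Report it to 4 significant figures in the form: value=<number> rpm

value=73.59 rpm

Q_s = Q / 3600 = 221.9 / 3600 = 0.0616389 kg/s
Mean residence time: t_res = M/Q_s = 1.69 kg / 0.0616389 kg/s = 27.4178 s
Convert to metres: D = 0.03 m, h = 0.00521 m
ΔT_a = T_lim − T_in = 273.3 °C − 248.8 °C = 24.5 K
γ̇_max² = ΔT_a·ρ·cp/(η·t_res) = 24.5·1375·2136/(5331·27.4178) = 492.3 s⁻²
γ̇_max = √492.3 = 22.1878 s⁻¹
Solve γ̇ = πDN/h for N: N_max = γ̇_max·h/(π·D) = 22.1878 × 0.00521 / (π × 0.03) = 1.22654 rev/s = 73.5923 rpm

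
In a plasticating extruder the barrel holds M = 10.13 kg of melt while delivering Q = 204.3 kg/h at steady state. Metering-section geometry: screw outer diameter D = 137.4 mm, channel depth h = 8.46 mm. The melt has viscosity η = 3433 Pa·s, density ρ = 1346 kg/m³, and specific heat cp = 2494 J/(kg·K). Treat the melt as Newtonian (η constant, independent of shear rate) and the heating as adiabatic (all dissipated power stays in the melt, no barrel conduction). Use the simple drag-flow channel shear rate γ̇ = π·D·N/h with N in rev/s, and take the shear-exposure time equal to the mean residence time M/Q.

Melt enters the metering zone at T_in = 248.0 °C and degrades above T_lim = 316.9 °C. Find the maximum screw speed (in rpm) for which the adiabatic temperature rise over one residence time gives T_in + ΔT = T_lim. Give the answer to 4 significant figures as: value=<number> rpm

Q_s = Q / 3600 = 204.3 / 3600 = 0.05675 kg/s
t_res = M / Q_s = 10.13 / 0.05675 = 178.502 s
D = 137.4 mm = 0.1374 m;  h = 8.46 mm = 0.00846 m
ΔT_a = T_lim − T_in = 316.9 − 248.0 = 68.9 K
Invert ΔT = ηγ̇²t_res/(ρcp) for γ̇: γ̇_max² = ΔT_a ρ cp / (η t_res) = 68.9·1346·2494 / (3433·178.502) = 377.436 s⁻²
Take the square root: γ̇_max = √(377.436) = 19.4277 s⁻¹
N_max = γ̇_max·h / (π·D) = 19.4277 · 0.00846 / (π · 0.1374) = 0.380764 rev/s = 22.8458 rpm

value=22.85 rpm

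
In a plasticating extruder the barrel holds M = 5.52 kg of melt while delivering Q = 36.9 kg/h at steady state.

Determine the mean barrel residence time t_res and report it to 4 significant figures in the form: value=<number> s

Throughput in SI: Q_s = 36.9 kg/h ÷ 3600 s/h = 0.01025 kg/s
Mean residence time: t_res = M/Q_s = 5.52 kg / 0.01025 kg/s = 538.537 s

value=538.5 s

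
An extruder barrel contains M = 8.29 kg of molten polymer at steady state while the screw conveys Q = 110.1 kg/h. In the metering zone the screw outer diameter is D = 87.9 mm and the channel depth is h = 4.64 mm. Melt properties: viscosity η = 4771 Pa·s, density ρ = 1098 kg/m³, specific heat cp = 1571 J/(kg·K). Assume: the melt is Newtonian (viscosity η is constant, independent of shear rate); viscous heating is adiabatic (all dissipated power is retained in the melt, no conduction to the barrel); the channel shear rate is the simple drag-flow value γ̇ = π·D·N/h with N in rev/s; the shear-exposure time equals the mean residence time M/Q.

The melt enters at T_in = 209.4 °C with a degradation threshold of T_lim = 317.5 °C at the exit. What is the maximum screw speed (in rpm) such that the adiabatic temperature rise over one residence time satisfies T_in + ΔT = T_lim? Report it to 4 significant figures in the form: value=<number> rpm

Q_s = Q / 3600 = 110.1 / 3600 = 0.0305833 kg/s
t_res = M / Q_s = 8.29 ÷ 0.0305833 = 271.063 s
Convert to metres: D = 0.0879 m, h = 0.00464 m
Allowable rise: ΔT_a = T_lim − T_in = 317.5 − 209.4 = 108.1 K
γ̇_max² = ΔT_a·ρ·cp/(η·t_res) = 108.1·1098·1571/(4771·271.063) = 144.187 s⁻²
γ̇_max = √144.187 = 12.0078 s⁻¹
N_max = γ̇_max·h / (π·D) = 12.0078 · 0.00464 / (π · 0.0879) = 0.201763 rev/s = 12.1058 rpm

value=12.11 rpm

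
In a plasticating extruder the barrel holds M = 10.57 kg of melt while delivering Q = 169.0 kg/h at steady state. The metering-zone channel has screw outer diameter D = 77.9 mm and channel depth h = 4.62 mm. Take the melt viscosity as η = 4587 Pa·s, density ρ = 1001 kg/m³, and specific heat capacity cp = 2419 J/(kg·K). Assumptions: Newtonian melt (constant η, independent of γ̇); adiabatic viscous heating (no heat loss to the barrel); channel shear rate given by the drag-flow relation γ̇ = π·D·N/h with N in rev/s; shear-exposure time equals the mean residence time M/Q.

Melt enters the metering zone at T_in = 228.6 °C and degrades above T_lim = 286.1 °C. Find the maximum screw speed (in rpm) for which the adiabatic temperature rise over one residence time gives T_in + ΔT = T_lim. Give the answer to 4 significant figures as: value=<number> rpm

Q_s = Q / 3600 = 169.0 / 3600 = 0.0469444 kg/s
Mean residence time: t_res = M/Q_s = 10.57 kg / 0.0469444 kg/s = 225.16 s
Convert to metres: D = 0.0779 m, h = 0.00462 m
Allowable rise: ΔT_a = T_lim − T_in = 286.1 − 228.6 = 57.5 K
γ̇_max² = ΔT_a·ρ·cp / (η·t_res) = [57.5 × 1001 × 2419] / [4587 × 225.16] = 134.809 s⁻²
γ̇_max = √134.809 = 11.6107 s⁻¹
Solve γ̇ = πDN/h for N: N_max = γ̇_max·h/(π·D) = 11.6107 × 0.00462 / (π × 0.0779) = 0.219186 rev/s = 13.1512 rpm

value=13.15 rpm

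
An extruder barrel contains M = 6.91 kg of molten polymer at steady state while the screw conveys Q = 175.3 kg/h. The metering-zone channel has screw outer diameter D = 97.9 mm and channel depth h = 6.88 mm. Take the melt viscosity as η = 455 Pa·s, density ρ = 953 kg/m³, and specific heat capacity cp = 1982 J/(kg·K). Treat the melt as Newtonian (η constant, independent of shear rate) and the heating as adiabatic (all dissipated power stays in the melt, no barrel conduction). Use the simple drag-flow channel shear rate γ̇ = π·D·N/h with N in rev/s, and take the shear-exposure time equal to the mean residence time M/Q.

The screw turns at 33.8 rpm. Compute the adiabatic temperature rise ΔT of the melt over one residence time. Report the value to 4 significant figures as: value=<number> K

Q_s = Q / 3600 = 175.3 / 3600 = 0.0486944 kg/s
t_res = M / Q_s = 6.91 / 0.0486944 = 141.905 s
Convert to SI: D = 0.0979 m, h = 0.00688 m, N = 33.8/60 = 0.563333 rev/s
Shear rate: γ̇ = πDN/h = π·0.0979·0.563333/0.00688 = 25.1831 s⁻¹
ΔT = η·γ̇²·t_res/(ρ·cp) = [455 × 25.1831² × 141.905] / [953 × 1982] = 21.6787 K

value=21.68 K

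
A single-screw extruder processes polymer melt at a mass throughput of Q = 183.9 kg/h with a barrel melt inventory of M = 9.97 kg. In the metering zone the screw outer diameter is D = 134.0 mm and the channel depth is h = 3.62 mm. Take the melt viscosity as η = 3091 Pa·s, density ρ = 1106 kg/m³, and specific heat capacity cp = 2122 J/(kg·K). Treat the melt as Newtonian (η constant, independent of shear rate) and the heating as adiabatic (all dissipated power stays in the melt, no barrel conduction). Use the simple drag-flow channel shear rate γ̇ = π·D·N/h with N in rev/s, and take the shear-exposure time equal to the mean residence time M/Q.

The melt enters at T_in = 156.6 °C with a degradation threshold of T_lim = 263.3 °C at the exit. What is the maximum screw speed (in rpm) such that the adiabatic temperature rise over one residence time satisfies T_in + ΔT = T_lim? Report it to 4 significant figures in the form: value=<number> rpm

Q_s = Q / 3600 = 183.9 / 3600 = 0.0510833 kg/s
t_res = M / Q_s = 9.97 ÷ 0.0510833 = 195.171 s
Geometry in SI: D = 134.0 mm → 0.134 m, h = 3.62 mm → 0.00362 m
ΔT_a = T_lim − T_in = 263.3 − 156.6 = 106.7 K
Invert ΔT = ηγ̇²t_res/(ρcp) for γ̇: γ̇_max² = ΔT_a ρ cp / (η t_res) = 106.7·1106·2122 / (3091·195.171) = 415.097 s⁻²
γ̇_max = sqrt(415.097) = 20.3739 s⁻¹
N_max = γ̇_max·h / (π·D) = 20.3739 · 0.00362 / (π · 0.134) = 0.175198 rev/s = 10.5119 rpm

value=10.51 rpm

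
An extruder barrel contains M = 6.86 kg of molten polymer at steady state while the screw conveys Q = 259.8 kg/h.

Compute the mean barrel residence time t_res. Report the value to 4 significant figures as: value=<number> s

value=95.06 s

Convert throughput: Q = 259.8 kg/h = 259.8/3600 = 0.0721667 kg/s
t_res = M / Q_s = 6.86 ÷ 0.0721667 = 95.0577 s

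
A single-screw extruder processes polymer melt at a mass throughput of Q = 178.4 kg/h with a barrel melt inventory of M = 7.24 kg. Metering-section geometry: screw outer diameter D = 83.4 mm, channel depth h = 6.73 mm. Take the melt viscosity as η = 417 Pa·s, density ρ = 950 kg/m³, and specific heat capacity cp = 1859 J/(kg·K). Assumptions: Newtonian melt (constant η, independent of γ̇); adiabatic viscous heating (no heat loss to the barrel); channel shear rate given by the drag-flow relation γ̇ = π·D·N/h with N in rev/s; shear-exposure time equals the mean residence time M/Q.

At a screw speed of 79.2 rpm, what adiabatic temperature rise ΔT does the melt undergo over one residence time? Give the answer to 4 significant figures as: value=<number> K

Throughput in SI: Q_s = 178.4 kg/h ÷ 3600 s/h = 0.0495556 kg/s
t_res = M / Q_s = 7.24 ÷ 0.0495556 = 146.099 s
Convert to SI: D = 0.0834 m, h = 0.00673 m, N = 79.2/60 = 1.32 rev/s
γ̇ = π D N / h = (π)(0.0834)(1.32) / 0.00673 = 51.3895 s⁻¹
ΔT = η·γ̇²·t_res / (ρ·cp) = 417 · (51.3895)² · 146.099 / (950 · 1859) = 91.1022 K

value=91.10 K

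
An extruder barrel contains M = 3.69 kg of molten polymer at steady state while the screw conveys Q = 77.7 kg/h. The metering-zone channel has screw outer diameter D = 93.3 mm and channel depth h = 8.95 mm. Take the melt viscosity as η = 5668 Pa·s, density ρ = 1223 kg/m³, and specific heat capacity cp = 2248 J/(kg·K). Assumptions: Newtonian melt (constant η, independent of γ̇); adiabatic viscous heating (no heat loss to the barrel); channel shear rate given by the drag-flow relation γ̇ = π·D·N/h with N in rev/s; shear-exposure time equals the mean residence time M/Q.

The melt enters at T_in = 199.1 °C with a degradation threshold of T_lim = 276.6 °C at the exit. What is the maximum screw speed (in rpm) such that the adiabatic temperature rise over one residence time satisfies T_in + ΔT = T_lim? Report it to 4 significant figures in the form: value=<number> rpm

Throughput in SI: Q_s = 77.7 kg/h ÷ 3600 s/h = 0.0215833 kg/s
t_res = M / Q_s = 3.69 / 0.0215833 = 170.965 s
Geometry in SI: D = 93.3 mm → 0.0933 m, h = 8.95 mm → 0.00895 m
ΔT_a = T_lim − T_in = 276.6 °C − 199.1 °C = 77.5 K
γ̇_max² = ΔT_a·ρ·cp/(η·t_res) = 77.5·1223·2248/(5668·170.965) = 219.881 s⁻²
γ̇_max = sqrt(219.881) = 14.8284 s⁻¹
Solve γ̇ = πDN/h for N: N_max = γ̇_max·h/(π·D) = 14.8284 × 0.00895 / (π × 0.0933) = 0.452778 rev/s = 27.1667 rpm

value=27.17 rpm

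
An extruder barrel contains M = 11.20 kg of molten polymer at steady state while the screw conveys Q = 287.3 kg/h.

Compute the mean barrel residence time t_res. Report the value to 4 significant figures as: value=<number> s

Convert throughput: Q = 287.3 kg/h = 287.3/3600 = 0.0798056 kg/s
t_res = M / Q_s = 11.20 / 0.0798056 = 140.341 s

value=140.3 s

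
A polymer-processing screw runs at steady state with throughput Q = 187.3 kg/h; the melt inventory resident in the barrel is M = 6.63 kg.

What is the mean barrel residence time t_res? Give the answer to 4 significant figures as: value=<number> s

value=127.4 s

Convert throughput: Q = 187.3 kg/h = 187.3/3600 = 0.0520278 kg/s
Mean residence time: t_res = M/Q_s = 6.63 kg / 0.0520278 kg/s = 127.432 s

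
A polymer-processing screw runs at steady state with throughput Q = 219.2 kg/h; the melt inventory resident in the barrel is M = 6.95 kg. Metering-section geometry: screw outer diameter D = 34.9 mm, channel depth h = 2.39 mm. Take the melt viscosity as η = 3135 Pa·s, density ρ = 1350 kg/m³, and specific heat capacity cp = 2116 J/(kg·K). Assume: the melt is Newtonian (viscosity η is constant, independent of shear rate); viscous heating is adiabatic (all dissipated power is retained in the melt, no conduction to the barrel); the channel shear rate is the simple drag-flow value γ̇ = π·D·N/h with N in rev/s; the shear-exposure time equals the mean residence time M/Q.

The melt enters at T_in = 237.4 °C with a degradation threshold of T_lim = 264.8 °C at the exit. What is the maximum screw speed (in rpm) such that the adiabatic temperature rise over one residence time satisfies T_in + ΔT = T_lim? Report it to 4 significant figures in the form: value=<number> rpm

Convert throughput: Q = 219.2 kg/h = 219.2/3600 = 0.0608889 kg/s
t_res = M / Q_s = 6.95 ÷ 0.0608889 = 114.142 s
Geometry in SI: D = 34.9 mm → 0.0349 m, h = 2.39 mm → 0.00239 m
Allowable rise: ΔT_a = T_lim − T_in = 264.8 − 237.4 = 27.4 K
γ̇_max² = ΔT_a·ρ·cp / (η·t_res) = [27.4 × 1350 × 2116] / [3135 × 114.142] = 218.734 s⁻²
γ̇_max = sqrt(218.734) = 14.7896 s⁻¹
N_max = γ̇_max h / (πD) = 14.7896·0.00239/(π·0.0349) = 0.322389 rev/s → ×60 = 19.3434 rpm

value=19.34 rpm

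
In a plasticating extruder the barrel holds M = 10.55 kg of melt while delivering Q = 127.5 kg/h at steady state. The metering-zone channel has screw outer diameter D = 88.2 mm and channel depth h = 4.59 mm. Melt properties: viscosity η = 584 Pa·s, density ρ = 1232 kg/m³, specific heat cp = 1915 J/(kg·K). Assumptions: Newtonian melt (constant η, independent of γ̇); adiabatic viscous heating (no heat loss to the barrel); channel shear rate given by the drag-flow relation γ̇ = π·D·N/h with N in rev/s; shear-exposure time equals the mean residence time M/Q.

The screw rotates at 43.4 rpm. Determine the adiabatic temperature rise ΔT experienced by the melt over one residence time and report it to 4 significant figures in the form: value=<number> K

Throughput in SI: Q_s = 127.5 kg/h ÷ 3600 s/h = 0.0354167 kg/s
t_res = M / Q_s = 10.55 ÷ 0.0354167 = 297.882 s
D = 88.2 mm = 0.0882 m;  h = 4.59 mm = 0.00459 m;  N = 43.4 rpm / 60 = 0.723333 rev/s
Shear rate: γ̇ = πDN/h = π·0.0882·0.723333/0.00459 = 43.6661 s⁻¹
Adiabatic rise: ΔT = η γ̇² t_res / (ρ cp) = 584·(43.6661)²·297.882 / (1232·1915) = 140.594 K

value=140.6 K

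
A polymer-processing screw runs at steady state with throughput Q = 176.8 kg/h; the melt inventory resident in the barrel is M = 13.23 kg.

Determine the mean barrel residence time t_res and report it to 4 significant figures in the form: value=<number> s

value=269.4 s

Q_s = Q / 3600 = 176.8 / 3600 = 0.0491111 kg/s
t_res = M / Q_s = 13.23 ÷ 0.0491111 = 269.389 s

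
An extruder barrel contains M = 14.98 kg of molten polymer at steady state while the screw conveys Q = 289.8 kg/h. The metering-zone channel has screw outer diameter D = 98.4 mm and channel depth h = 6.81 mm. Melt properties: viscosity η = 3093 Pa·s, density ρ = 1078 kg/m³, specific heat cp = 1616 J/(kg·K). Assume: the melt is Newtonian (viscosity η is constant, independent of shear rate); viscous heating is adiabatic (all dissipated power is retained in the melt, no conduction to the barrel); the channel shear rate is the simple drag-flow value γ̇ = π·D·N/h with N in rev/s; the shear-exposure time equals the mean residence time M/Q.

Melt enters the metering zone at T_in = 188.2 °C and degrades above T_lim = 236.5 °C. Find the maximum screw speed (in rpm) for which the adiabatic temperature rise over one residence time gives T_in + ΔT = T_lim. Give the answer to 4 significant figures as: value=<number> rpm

Throughput in SI: Q_s = 289.8 kg/h ÷ 3600 s/h = 0.0805 kg/s
Mean residence time: t_res = M/Q_s = 14.98 kg / 0.0805 kg/s = 186.087 s
D = 98.4 mm = 0.0984 m;  h = 6.81 mm = 0.00681 m
Allowable rise: ΔT_a = T_lim − T_in = 236.5 − 188.2 = 48.3 K
γ̇_max² = ΔT_a·ρ·cp / (η·t_res) = [48.3 × 1078 × 1616] / [3093 × 186.087] = 146.188 s⁻²
γ̇_max = √146.188 = 12.0908 s⁻¹
Solve γ̇ = πDN/h for N: N_max = γ̇_max·h/(π·D) = 12.0908 × 0.00681 / (π × 0.0984) = 0.266353 rev/s = 15.9812 rpm

value=15.98 rpm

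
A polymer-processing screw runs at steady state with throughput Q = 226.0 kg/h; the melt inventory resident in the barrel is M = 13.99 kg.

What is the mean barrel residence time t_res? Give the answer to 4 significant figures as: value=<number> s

Throughput in SI: Q_s = 226.0 kg/h ÷ 3600 s/h = 0.0627778 kg/s
t_res = M / Q_s = 13.99 / 0.0627778 = 222.85 s

value=222.8 s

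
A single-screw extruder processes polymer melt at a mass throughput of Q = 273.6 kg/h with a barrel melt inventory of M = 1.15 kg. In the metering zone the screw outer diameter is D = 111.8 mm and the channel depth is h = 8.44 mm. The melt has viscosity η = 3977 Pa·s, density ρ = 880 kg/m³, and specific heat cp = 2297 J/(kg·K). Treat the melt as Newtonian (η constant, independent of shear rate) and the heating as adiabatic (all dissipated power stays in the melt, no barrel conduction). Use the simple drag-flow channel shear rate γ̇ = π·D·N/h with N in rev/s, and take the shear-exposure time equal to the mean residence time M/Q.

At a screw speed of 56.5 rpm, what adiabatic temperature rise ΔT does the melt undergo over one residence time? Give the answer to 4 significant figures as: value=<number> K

value=45.72 K

Convert throughput: Q = 273.6 kg/h = 273.6/3600 = 0.076 kg/s
t_res = M / Q_s = 1.15 ÷ 0.076 = 15.1316 s
D = 111.8 mm = 0.1118 m;  h = 8.44 mm = 0.00844 m;  N = 56.5 rpm / 60 = 0.941667 rev/s
Shear rate: γ̇ = πDN/h = π·0.1118·0.941667/0.00844 = 39.1874 s⁻¹
ΔT = η·γ̇²·t_res / (ρ·cp) = 3977 · (39.1874)² · 15.1316 / (880 · 2297) = 45.7182 K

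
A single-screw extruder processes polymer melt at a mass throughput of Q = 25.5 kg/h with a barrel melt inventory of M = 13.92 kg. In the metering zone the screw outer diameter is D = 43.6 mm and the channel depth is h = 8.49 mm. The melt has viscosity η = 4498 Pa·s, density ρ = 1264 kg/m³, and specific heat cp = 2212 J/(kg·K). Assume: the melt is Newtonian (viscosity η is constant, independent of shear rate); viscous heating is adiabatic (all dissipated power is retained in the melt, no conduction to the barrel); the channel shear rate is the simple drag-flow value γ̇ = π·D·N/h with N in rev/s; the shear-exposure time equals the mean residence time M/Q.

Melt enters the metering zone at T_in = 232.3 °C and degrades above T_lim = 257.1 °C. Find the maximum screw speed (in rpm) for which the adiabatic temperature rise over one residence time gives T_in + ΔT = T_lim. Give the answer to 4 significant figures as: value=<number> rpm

Q_s = Q / 3600 = 25.5 / 3600 = 0.00708333 kg/s
Mean residence time: t_res = M/Q_s = 13.92 kg / 0.00708333 kg/s = 1965.18 s
Convert to metres: D = 0.0436 m, h = 0.00849 m
ΔT_a = T_lim − T_in = 257.1 − 232.3 = 24.8 K
γ̇_max² = ΔT_a·ρ·cp/(η·t_res) = 24.8·1264·2212/(4498·1965.18) = 7.84446 s⁻²
γ̇_max = √7.84446 = 2.8008 s⁻¹
Solve γ̇ = πDN/h for N: N_max = γ̇_max·h/(π·D) = 2.8008 × 0.00849 / (π × 0.0436) = 0.173601 rev/s = 10.4161 rpm

value=10.42 rpm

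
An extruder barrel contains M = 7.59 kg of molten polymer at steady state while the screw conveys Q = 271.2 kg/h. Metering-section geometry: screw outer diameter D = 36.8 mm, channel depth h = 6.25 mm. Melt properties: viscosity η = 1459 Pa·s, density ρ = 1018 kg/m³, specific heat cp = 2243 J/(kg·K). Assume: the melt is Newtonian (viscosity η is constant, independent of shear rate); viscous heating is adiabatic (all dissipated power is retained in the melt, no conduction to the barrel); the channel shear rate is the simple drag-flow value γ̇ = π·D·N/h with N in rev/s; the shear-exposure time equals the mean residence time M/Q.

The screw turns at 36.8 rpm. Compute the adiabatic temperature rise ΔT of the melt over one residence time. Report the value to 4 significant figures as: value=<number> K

Convert throughput: Q = 271.2 kg/h = 271.2/3600 = 0.0753333 kg/s
t_res = M / Q_s = 7.59 / 0.0753333 = 100.752 s
Convert to SI: D = 0.0368 m, h = 0.00625 m, N = 36.8/60 = 0.613333 rev/s
γ̇ = π D N / h = (π)(0.0368)(0.613333) / 0.00625 = 11.3453 s⁻¹
Adiabatic rise: ΔT = η γ̇² t_res / (ρ cp) = 1459·(11.3453)²·100.752 / (1018·2243) = 8.28631 K

value=8.286 K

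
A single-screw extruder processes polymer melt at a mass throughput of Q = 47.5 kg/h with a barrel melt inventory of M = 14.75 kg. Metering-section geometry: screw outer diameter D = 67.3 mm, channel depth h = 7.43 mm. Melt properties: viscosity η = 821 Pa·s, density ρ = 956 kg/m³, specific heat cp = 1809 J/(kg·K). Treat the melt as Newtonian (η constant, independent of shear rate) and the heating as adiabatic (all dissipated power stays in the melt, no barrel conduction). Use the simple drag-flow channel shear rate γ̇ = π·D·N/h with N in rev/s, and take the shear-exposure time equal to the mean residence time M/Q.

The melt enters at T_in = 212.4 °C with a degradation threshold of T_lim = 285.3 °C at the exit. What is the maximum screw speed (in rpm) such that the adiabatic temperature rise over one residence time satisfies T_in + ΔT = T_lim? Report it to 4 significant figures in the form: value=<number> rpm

Throughput in SI: Q_s = 47.5 kg/h ÷ 3600 s/h = 0.0131944 kg/s
Mean residence time: t_res = M/Q_s = 14.75 kg / 0.0131944 kg/s = 1117.89 s
Geometry in SI: D = 67.3 mm → 0.0673 m, h = 7.43 mm → 0.00743 m
Allowable rise: ΔT_a = T_lim − T_in = 285.3 − 212.4 = 72.9 K
γ̇_max² = ΔT_a·ρ·cp / (η·t_res) = [72.9 × 956 × 1809] / [821 × 1117.89] = 137.366 s⁻²
γ̇_max = sqrt(137.366) = 11.7203 s⁻¹
N_max = γ̇_max·h / (π·D) = 11.7203 · 0.00743 / (π · 0.0673) = 0.411873 rev/s = 24.7124 rpm

value=24.71 rpm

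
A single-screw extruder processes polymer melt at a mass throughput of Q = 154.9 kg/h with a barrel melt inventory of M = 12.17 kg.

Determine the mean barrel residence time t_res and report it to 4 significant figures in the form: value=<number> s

Convert throughput: Q = 154.9 kg/h = 154.9/3600 = 0.0430278 kg/s
t_res = M / Q_s = 12.17 ÷ 0.0430278 = 282.841 s

value=282.8 s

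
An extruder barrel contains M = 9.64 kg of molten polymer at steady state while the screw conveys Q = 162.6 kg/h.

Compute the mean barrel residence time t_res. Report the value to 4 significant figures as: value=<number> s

Convert throughput: Q = 162.6 kg/h = 162.6/3600 = 0.0451667 kg/s
Mean residence time: t_res = M/Q_s = 9.64 kg / 0.0451667 kg/s = 213.432 s

value=213.4 s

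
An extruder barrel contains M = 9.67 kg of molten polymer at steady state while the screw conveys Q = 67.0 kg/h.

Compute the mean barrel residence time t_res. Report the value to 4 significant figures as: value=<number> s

Throughput in SI: Q_s = 67.0 kg/h ÷ 3600 s/h = 0.0186111 kg/s
t_res = M / Q_s = 9.67 / 0.0186111 = 519.582 s

value=519.6 s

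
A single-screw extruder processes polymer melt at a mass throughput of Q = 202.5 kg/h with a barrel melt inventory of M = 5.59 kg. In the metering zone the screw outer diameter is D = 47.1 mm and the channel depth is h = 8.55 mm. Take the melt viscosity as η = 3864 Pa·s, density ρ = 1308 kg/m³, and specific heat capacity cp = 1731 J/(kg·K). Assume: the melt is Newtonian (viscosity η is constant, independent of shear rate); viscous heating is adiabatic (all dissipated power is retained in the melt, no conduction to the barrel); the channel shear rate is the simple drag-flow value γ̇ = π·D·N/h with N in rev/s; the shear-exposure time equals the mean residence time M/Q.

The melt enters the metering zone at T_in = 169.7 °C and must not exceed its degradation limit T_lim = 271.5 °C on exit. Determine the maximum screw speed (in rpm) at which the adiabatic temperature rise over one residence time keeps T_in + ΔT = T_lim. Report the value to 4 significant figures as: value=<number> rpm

Throughput in SI: Q_s = 202.5 kg/h ÷ 3600 s/h = 0.05625 kg/s
Mean residence time: t_res = M/Q_s = 5.59 kg / 0.05625 kg/s = 99.3778 s
Geometry in SI: D = 47.1 mm → 0.0471 m, h = 8.55 mm → 0.00855 m
ΔT_a = T_lim − T_in = 271.5 − 169.7 = 101.8 K
γ̇_max² = ΔT_a·ρ·cp/(η·t_res) = 101.8·1308·1731/(3864·99.3778) = 600.242 s⁻²
Take the square root: γ̇_max = √(600.242) = 24.4998 s⁻¹
Solve γ̇ = πDN/h for N: N_max = γ̇_max·h/(π·D) = 24.4998 × 0.00855 / (π × 0.0471) = 1.41566 rev/s = 84.9395 rpm

value=84.94 rpm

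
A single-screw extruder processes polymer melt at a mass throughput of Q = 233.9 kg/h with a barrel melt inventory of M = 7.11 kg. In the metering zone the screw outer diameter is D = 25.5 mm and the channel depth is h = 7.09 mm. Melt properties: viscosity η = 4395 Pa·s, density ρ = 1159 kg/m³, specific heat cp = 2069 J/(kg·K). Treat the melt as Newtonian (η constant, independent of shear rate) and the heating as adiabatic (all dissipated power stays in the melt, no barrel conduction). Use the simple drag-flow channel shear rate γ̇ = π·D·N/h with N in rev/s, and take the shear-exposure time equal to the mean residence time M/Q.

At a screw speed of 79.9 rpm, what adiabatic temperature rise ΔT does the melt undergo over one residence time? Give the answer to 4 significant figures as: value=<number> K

Q_s = Q / 3600 = 233.9 / 3600 = 0.0649722 kg/s
t_res = M / Q_s = 7.11 ÷ 0.0649722 = 109.431 s
D = 25.5 mm = 0.0255 m;  h = 7.09 mm = 0.00709 m;  N = 79.9 rpm / 60 = 1.33167 rev/s
γ̇ = π·D·N / h = π · 0.0255 · 1.33167 / 0.00709 = 15.0466 s⁻¹
ΔT = η·γ̇²·t_res/(ρ·cp) = [4395 × 15.0466² × 109.431] / [1159 × 2069] = 45.4083 K

value=45.41 K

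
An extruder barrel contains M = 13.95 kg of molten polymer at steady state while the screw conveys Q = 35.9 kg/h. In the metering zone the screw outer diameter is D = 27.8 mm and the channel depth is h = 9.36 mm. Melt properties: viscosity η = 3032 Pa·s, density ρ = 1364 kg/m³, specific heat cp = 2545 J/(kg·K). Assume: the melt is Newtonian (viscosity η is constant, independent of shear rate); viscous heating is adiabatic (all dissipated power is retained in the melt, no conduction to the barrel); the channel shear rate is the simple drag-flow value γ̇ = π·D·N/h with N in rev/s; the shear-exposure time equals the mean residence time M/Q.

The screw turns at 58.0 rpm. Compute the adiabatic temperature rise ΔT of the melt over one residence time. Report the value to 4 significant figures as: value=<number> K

value=99.40 K

Q_s = Q / 3600 = 35.9 / 3600 = 0.00997222 kg/s
Mean residence time: t_res = M/Q_s = 13.95 kg / 0.00997222 kg/s = 1398.89 s
Geometry in metres: D = 27.8 mm → 0.0278 m, h = 9.36 mm → 0.00936 m; screw speed N = 58.0 rpm = 0.966667 rev/s
γ̇ = π·D·N / h = π · 0.0278 · 0.966667 / 0.00936 = 9.01977 s⁻¹
ΔT = η·γ̇²·t_res / (ρ·cp) = 3032 · (9.01977)² · 1398.89 / (1364 · 2545) = 99.4032 K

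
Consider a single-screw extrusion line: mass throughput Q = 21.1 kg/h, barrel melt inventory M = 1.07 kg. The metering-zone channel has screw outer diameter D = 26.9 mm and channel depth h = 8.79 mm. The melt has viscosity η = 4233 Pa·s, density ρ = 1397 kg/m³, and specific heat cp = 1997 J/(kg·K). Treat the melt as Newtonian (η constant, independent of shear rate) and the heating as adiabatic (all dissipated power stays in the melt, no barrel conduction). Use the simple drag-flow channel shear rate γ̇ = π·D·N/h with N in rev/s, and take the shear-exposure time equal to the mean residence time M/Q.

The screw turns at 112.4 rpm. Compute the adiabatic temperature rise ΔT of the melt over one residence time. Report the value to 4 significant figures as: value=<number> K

value=89.85 K

Q_s = Q / 3600 = 21.1 / 3600 = 0.00586111 kg/s
t_res = M / Q_s = 1.07 / 0.00586111 = 182.559 s
D = 26.9 mm = 0.0269 m;  h = 8.79 mm = 0.00879 m;  N = 112.4 rpm / 60 = 1.87333 rev/s
γ̇ = π·D·N / h = π · 0.0269 · 1.87333 / 0.00879 = 18.0106 s⁻¹
ΔT = η·γ̇²·t_res / (ρ·cp) = 4233 · (18.0106)² · 182.559 / (1397 · 1997) = 89.8534 K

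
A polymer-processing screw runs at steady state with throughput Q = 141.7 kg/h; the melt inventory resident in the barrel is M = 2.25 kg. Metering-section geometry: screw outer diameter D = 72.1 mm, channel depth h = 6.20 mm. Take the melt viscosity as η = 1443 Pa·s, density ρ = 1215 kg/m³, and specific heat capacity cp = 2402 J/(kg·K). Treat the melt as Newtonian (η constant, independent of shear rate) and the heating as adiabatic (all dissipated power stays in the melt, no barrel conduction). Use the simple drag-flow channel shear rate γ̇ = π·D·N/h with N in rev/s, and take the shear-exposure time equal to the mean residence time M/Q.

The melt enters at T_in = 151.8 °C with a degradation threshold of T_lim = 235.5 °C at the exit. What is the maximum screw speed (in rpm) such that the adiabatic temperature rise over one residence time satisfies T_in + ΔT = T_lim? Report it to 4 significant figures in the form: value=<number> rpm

Q_s = Q / 3600 = 141.7 / 3600 = 0.0393611 kg/s
t_res = M / Q_s = 2.25 / 0.0393611 = 57.163 s
Geometry in SI: D = 72.1 mm → 0.0721 m, h = 6.20 mm → 0.0062 m
ΔT_a = T_lim − T_in = 235.5 °C − 151.8 °C = 83.7 K
Invert ΔT = ηγ̇²t_res/(ρcp) for γ̇: γ̇_max² = ΔT_a ρ cp / (η t_res) = 83.7·1215·2402 / (1443·57.163) = 2961.37 s⁻²
Take the square root: γ̇_max = √(2961.37) = 54.4185 s⁻¹
N_max = γ̇_max h / (πD) = 54.4185·0.0062/(π·0.0721) = 1.48954 rev/s → ×60 = 89.3726 rpm

value=89.37 rpm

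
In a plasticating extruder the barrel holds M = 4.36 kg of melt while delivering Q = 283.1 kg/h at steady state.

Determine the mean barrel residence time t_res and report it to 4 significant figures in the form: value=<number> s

value=55.44 s

Throughput in SI: Q_s = 283.1 kg/h ÷ 3600 s/h = 0.0786389 kg/s
t_res = M / Q_s = 4.36 / 0.0786389 = 55.4433 s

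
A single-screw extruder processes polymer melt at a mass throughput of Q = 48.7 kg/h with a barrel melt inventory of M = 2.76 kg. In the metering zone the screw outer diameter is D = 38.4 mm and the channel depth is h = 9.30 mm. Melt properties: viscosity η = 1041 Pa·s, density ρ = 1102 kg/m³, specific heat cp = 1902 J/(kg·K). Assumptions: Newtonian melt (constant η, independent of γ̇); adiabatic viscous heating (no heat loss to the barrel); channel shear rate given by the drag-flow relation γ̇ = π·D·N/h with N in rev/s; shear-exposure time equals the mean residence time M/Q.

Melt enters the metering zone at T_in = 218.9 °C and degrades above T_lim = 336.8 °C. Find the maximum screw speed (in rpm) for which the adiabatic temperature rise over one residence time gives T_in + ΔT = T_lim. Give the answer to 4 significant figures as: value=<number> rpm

value=157.8 rpm

Q_s = Q / 3600 = 48.7 / 3600 = 0.0135278 kg/s
t_res = M / Q_s = 2.76 / 0.0135278 = 204.025 s
Geometry in SI: D = 38.4 mm → 0.0384 m, h = 9.30 mm → 0.0093 m
Allowable rise: ΔT_a = T_lim − T_in = 336.8 − 218.9 = 117.9 K
γ̇_max² = ΔT_a·ρ·cp / (η·t_res) = [117.9 × 1102 × 1902] / [1041 × 204.025] = 1163.52 s⁻²
Take the square root: γ̇_max = √(1163.52) = 34.1104 s⁻¹
N_max = γ̇_max h / (πD) = 34.1104·0.0093/(π·0.0384) = 2.62959 rev/s → ×60 = 157.775 rpm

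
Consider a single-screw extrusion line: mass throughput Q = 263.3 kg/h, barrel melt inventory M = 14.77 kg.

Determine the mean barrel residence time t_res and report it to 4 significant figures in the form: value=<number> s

Throughput in SI: Q_s = 263.3 kg/h ÷ 3600 s/h = 0.0731389 kg/s
t_res = M / Q_s = 14.77 / 0.0731389 = 201.945 s

value=201.9 s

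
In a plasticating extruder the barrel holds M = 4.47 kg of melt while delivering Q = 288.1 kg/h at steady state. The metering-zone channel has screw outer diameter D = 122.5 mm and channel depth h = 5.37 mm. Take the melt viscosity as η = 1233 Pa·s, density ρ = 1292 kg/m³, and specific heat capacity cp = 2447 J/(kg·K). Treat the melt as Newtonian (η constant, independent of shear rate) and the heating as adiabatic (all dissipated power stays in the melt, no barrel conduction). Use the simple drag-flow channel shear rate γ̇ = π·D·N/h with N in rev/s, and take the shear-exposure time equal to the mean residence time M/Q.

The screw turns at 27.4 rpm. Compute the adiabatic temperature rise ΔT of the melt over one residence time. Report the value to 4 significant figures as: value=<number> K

Convert throughput: Q = 288.1 kg/h = 288.1/3600 = 0.0800278 kg/s
Mean residence time: t_res = M/Q_s = 4.47 kg / 0.0800278 kg/s = 55.8556 s
Geometry in metres: D = 122.5 mm → 0.1225 m, h = 5.37 mm → 0.00537 m; screw speed N = 27.4 rpm = 0.456667 rev/s
γ̇ = π D N / h = (π)(0.1225)(0.456667) / 0.00537 = 32.7274 s⁻¹
ΔT = η·γ̇²·t_res / (ρ·cp) = 1233 · (32.7274)² · 55.8556 / (1292 · 2447) = 23.3322 K

value=23.33 K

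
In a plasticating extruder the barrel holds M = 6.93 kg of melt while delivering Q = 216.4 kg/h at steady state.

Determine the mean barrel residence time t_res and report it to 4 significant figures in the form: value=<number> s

value=115.3 s

Q_s = Q / 3600 = 216.4 / 3600 = 0.0601111 kg/s
t_res = M / Q_s = 6.93 ÷ 0.0601111 = 115.287 s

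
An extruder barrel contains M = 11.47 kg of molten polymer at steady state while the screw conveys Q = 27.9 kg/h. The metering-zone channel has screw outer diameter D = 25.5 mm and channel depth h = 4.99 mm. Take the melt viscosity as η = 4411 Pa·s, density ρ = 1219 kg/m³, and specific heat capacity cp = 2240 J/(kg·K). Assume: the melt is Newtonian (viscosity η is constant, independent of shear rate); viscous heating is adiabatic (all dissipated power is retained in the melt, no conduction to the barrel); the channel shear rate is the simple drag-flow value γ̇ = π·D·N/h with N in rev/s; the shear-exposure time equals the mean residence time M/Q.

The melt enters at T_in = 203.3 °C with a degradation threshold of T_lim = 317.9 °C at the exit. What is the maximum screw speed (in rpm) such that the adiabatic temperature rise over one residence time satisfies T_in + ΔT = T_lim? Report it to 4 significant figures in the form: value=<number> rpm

Q_s = Q / 3600 = 27.9 / 3600 = 0.00775 kg/s
t_res = M / Q_s = 11.47 / 0.00775 = 1480 s
Geometry in SI: D = 25.5 mm → 0.0255 m, h = 4.99 mm → 0.00499 m
Allowable rise: ΔT_a = T_lim − T_in = 317.9 − 203.3 = 114.6 K
γ̇_max² = ΔT_a·ρ·cp/(η·t_res) = 114.6·1219·2240/(4411·1480) = 47.9333 s⁻²
γ̇_max = sqrt(47.9333) = 6.92339 s⁻¹
Solve γ̇ = πDN/h for N: N_max = γ̇_max·h/(π·D) = 6.92339 × 0.00499 / (π × 0.0255) = 0.43125 rev/s = 25.875 rpm

value=25.88 rpm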